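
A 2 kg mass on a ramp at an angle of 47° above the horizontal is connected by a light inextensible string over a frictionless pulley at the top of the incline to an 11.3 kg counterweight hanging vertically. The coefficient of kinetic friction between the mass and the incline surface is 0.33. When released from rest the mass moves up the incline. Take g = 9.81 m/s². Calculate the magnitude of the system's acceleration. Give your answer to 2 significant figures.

For the mass on the incline: the weight component along the slope is m₁g sin 47° = 2 × 9.81 × 0.7314 = 14.350 N and the normal force is N = m₁g cos 47° = 13.381 N.
Kinetic friction opposes the mass's motion up the incline: f = μN = 0.33 × 13.381 = 4.416 N acting down the slope.
Newton's second law for the mass (up-slope positive): T − 14.350 − 4.416 = 2 a. For the hanging counterweight (downward positive): 11.3 × 9.81 − T = 11.3 a.
Adding the two equations eliminates T: 92.087 = 13.3 a, so a = 6.9238 m/s².

6.9 m/s²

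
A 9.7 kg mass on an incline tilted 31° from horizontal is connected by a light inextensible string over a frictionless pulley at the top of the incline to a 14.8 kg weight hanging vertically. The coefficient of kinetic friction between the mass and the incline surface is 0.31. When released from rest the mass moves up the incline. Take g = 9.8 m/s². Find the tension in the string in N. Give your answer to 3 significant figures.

102 N

For the mass on the incline: the weight component along the slope is m₁g sin 31° = 9.7 × 9.8 × 0.5150 = 48.956 N and the normal force is N = m₁g cos 31° = 81.482 N.
Kinetic friction opposes the mass's motion up the incline: f = μN = 0.31 × 81.482 = 25.259 N acting down the slope.
Newton's second law for the mass (up-slope positive): T − 48.956 − 25.259 = 9.7 a. For the hanging weight (downward positive): 14.8 × 9.8 − T = 14.8 a.
Adding the two equations eliminates T: 70.825 = 24.5 a, so a = 2.8908 m/s².
Then from the hanging weight's equation, T = 14.8 × (9.8 − 2.8908) = 102.256 N.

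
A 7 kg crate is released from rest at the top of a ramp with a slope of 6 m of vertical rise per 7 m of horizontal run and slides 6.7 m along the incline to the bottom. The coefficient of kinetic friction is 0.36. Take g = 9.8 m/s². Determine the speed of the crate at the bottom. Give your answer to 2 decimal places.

7.04 m/s

The weight component along the incline is mg sin 40.60° = 44.644 N and the normal force is N = mg cos 40.60° = 52.085 N.
Friction up the slope is f = μN = 0.36 × 52.085 = 18.751 N, so the net downslope force is 44.644 − 18.751 = 25.893 N and a = 25.893 / 7 = 3.6990 m/s².
Starting from rest over a distance of 6.7 m, v² = 2aL = 2 × 3.6990 × 6.7 = 49.5666, so v = 7.0404 m/s.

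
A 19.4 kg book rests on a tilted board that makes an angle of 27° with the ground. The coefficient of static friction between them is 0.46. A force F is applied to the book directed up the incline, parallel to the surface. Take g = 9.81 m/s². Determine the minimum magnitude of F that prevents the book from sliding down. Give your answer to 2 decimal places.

The normal force is N = mg cos 27° = 169.571 N. With F at its minimum the book is on the verge of sliding down, so static friction is at its maximum μ_s N = 0.46 × 169.571 = 78.003 N and acts up the slope.
Equilibrium along the incline: F + μ_s N = mg sin 27°, so F = 86.401 − 78.003 = 8.398 N.

8.40 N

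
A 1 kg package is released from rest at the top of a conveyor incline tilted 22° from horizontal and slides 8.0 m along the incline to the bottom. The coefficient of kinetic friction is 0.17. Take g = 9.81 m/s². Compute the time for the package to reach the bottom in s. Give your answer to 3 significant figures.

The weight component along the incline is mg sin 22° = 3.675 N and the normal force is N = mg cos 22° = 9.096 N.
Friction up the slope is f = μN = 0.17 × 9.096 = 1.546 N, so the net downslope force is 3.675 − 1.546 = 2.129 N and a = 2.129 / 1 = 2.1290 m/s².
Starting from rest, L = ½at², so t = √(2L/a) = √(2 × 8.0 / 2.1290) = 2.7414 s.

2.74 s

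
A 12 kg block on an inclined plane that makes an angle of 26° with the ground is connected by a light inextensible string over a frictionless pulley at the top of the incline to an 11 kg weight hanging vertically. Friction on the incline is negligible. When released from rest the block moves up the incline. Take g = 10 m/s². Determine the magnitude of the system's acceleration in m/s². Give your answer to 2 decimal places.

2.50 m/s²

For the block on the incline: the weight component along the slope is m₁g sin 26° = 12 × 10 × 0.4384 = 52.608 N and the normal force is N = m₁g cos 26° = 107.855 N.
Newton's second law for the block (up-slope positive): T − 52.608 = 12 a. For the hanging weight (downward positive): 11 × 10 − T = 11 a.
Adding the two equations eliminates T: 57.392 = 23 a, so a = 2.4953 m/s².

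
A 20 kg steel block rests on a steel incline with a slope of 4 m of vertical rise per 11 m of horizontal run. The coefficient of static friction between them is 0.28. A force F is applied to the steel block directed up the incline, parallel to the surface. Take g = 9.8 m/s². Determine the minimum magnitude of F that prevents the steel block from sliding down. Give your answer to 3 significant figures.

15.4 N

The normal force is N = mg cos 19.98° = 184.200 N. With F at its minimum the steel block is on the verge of sliding down, so static friction is at its maximum μ_s N = 0.28 × 184.200 = 51.576 N and acts up the slope.
Equilibrium along the incline: F + μ_s N = mg sin 19.98°, so F = 66.982 − 51.576 = 15.406 N.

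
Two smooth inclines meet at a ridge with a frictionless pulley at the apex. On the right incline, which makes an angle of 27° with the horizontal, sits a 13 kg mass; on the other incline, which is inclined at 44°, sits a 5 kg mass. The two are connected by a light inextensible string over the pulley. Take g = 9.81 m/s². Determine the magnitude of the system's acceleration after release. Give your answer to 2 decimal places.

1.32 m/s²

Resolve each weight along its own incline: the 13 kg mass has component 13 × 9.81 × sin 27° = 57.897 N down its slope, and the 5 kg mass has 5 × 9.81 × sin 44° = 34.073 N down its slope.
The 13 kg side's 57.897 N exceeds the other side's 34.073 N, so that mass slides down and the 5 kg mass slides up. Taking that direction as positive, Newton's second law for the whole system gives 57.897 − 34.073 = (13 + 5) a, so a = 23.824 / 18 = 1.3236 m/s².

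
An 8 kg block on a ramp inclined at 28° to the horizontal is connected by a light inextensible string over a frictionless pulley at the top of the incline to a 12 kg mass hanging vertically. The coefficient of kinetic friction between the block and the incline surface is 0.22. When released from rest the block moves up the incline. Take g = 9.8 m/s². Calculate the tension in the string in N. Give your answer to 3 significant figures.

78.3 N

For the block on the incline: the weight component along the slope is m₁g sin 28° = 8 × 9.8 × 0.4695 = 36.809 N and the normal force is N = m₁g cos 28° = 69.223 N.
Kinetic friction opposes the block's motion up the incline: f = μN = 0.22 × 69.223 = 15.229 N acting down the slope.
Newton's second law for the block (up-slope positive): T − 36.809 − 15.229 = 8 a. For the hanging mass (downward positive): 12 × 9.8 − T = 12 a.
Adding the two equations eliminates T: 65.562 = 20 a, so a = 3.2781 m/s².
Then from the hanging mass's equation, T = 12 × (9.8 − 3.2781) = 78.263 N.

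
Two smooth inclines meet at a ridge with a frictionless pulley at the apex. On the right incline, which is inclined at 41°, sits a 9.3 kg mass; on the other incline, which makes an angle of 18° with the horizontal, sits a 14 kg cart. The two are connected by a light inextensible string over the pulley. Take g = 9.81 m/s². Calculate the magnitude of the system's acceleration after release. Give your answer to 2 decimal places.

Resolve each weight along its own incline: the 9.3 kg mass has component 9.3 × 9.81 × sin 41° = 59.854 N down its slope, and the 14 kg mass has 14 × 9.81 × sin 18° = 42.440 N down its slope.
The 9.3 kg side's 59.854 N exceeds the other side's 42.440 N, so that mass slides down and the 14 kg mass slides up. Taking that direction as positive, Newton's second law for the whole system gives 59.854 − 42.440 = (9.3 + 14) a, so a = 17.414 / 23.3 = 0.7474 m/s².

0.75 m/s²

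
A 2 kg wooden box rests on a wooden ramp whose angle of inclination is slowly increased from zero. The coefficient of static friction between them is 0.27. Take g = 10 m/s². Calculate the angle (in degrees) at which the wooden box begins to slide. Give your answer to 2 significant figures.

At the threshold of sliding, static friction is at its maximum μ_s N and exactly balances the weight component along the incline: mg sin θ = μ_s mg cos θ.
Hence tan θ = μ_s = 0.27, so θ = arctan(0.27) = 15.1096°.

15°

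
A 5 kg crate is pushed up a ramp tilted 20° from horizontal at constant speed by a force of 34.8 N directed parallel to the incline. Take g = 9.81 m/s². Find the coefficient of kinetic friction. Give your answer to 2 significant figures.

0.39

At constant speed ΣF = 0 along the incline. The applied 34.8 N acts up the slope; the weight component mg sin 20° = 16.776 N and kinetic friction μN both act down the slope.
So 34.8 = 16.776 + μ × 46.092, giving μ = (34.8 − 16.776) / 46.092 = 0.3910.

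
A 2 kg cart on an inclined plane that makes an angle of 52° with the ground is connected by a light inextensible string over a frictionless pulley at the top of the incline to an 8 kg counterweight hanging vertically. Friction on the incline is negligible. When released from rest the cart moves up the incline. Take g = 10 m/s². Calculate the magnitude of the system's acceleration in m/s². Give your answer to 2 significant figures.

For the cart on the incline: the weight component along the slope is m₁g sin 52° = 2 × 10 × 0.7880 = 15.760 N and the normal force is N = m₁g cos 52° = 12.313 N.
Newton's second law for the cart (up-slope positive): T − 15.760 = 2 a. For the hanging counterweight (downward positive): 8 × 10 − T = 8 a.
Adding the two equations eliminates T: 64.240 = 10 a, so a = 6.4240 m/s².

6.4 m/s²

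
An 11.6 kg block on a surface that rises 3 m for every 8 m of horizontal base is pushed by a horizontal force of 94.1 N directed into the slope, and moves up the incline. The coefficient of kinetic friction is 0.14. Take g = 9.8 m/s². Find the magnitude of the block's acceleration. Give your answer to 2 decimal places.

2.47 m/s²

The horizontal push has components F cos 20.56° = 94.1 × 0.9363 = 88.106 N up the incline and F sin 20.56° = 94.1 × 0.3511 = 33.039 N pressing into the surface.
The normal force is therefore N = mg cos 20.56° + F sin 20.56° = 106.439 + 33.039 = 139.478 N, and kinetic friction down the slope is μN = 0.14 × 139.478 = 19.527 N.
Along the incline: F cos 20.56° − mg sin 20.56° − μN = ma, so 88.106 − 39.913 − 19.527 = 11.6 a, giving a = 2.4712 m/s².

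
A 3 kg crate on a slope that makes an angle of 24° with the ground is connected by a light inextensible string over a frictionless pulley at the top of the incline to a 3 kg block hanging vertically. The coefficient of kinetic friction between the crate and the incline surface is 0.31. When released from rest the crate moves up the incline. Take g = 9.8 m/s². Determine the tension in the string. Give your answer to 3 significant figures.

For the crate on the incline: the weight component along the slope is m₁g sin 24° = 3 × 9.8 × 0.4067 = 11.957 N and the normal force is N = m₁g cos 24° = 26.858 N.
Kinetic friction opposes the crate's motion up the incline: f = μN = 0.31 × 26.858 = 8.326 N acting down the slope.
Newton's second law for the crate (up-slope positive): T − 11.957 − 8.326 = 3 a. For the hanging block (downward positive): 3 × 9.8 − T = 3 a.
Adding the two equations eliminates T: 9.117 = 6 a, so a = 1.5195 m/s².
Then from the hanging block's equation, T = 3 × (9.8 − 1.5195) = 24.841 N.

24.8 N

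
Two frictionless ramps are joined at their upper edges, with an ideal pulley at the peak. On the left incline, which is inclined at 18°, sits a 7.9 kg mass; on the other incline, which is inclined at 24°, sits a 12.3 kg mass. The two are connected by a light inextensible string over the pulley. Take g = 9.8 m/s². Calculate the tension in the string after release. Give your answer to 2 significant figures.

34 N

Resolve each weight along its own incline: the 7.9 kg mass has component 7.9 × 9.8 × sin 18° = 23.924 N down its slope, and the 12.3 kg mass has 12.3 × 9.8 × sin 24° = 49.028 N down its slope.
The 12.3 kg side's 49.028 N exceeds the other side's 23.924 N, so that mass slides down and the 7.9 kg mass slides up. Taking that direction as positive, Newton's second law for the whole system gives 49.028 − 23.924 = (7.9 + 12.3) a, so a = 25.104 / 20.2 = 1.2428 m/s².
For the 7.9 kg mass (up-slope positive): T − 23.924 = 7.9 × 1.2428, so T = 33.742 N.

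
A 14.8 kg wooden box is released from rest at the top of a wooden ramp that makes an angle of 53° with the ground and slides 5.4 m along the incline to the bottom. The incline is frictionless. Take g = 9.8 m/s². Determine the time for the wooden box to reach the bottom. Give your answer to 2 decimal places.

The weight component along the incline is mg sin 53° = 115.834 N and the normal force is N = mg cos 53° = 87.287 N.
With no friction, a = g sin 53° = 7.8266 m/s².
Starting from rest, L = ½at², so t = √(2L/a) = √(2 × 5.4 / 7.8266) = 1.1747 s.

1.17 s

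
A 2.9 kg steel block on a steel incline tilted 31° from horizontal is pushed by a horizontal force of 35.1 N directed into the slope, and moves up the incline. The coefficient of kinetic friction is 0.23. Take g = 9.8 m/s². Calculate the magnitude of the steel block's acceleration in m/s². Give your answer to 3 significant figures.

1.96 m/s²

The horizontal push has components F cos 31° = 35.1 × 0.8572 = 30.088 N up the incline and F sin 31° = 35.1 × 0.5150 = 18.077 N pressing into the surface.
The normal force is therefore N = mg cos 31° + F sin 31° = 24.362 + 18.077 = 42.439 N, and kinetic friction down the slope is μN = 0.23 × 42.439 = 9.761 N.
Along the incline: F cos 31° − mg sin 31° − μN = ma, so 30.088 − 14.636 − 9.761 = 2.9 a, giving a = 1.9624 m/s².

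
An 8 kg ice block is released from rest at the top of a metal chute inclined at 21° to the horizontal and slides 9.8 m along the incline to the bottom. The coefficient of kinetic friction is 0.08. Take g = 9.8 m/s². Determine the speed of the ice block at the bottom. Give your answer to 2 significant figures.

7.4 m/s

The weight component along the incline is mg sin 21° = 28.096 N and the normal force is N = mg cos 21° = 73.193 N.
Friction up the slope is f = μN = 0.08 × 73.193 = 5.855 N, so the net downslope force is 28.096 − 5.855 = 22.241 N and a = 22.241 / 8 = 2.7801 m/s².
Starting from rest over a distance of 9.8 m, v² = 2aL = 2 × 2.7801 × 9.8 = 54.4900, so v = 7.3817 m/s.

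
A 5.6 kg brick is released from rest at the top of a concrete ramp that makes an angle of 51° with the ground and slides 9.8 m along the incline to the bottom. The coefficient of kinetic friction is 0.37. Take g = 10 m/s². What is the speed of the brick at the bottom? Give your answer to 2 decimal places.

The weight component along the incline is mg sin 51° = 43.520 N and the normal force is N = mg cos 51° = 35.242 N.
Friction up the slope is f = μN = 0.37 × 35.242 = 13.040 N, so the net downslope force is 43.520 − 13.040 = 30.480 N and a = 30.480 / 5.6 = 5.4429 m/s².
Starting from rest over a distance of 9.8 m, v² = 2aL = 2 × 5.4429 × 9.8 = 106.6808, so v = 10.3286 m/s.

10.33 m/s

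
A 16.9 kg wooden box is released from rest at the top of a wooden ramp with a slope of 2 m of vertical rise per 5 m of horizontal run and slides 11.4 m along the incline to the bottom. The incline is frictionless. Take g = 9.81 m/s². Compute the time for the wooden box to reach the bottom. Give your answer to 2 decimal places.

The weight component along the incline is mg sin 21.80° = 61.572 N and the normal force is N = mg cos 21.80° = 153.931 N.
With no friction, a = g sin 21.80° = 3.6433 m/s².
Starting from rest, L = ½at², so t = √(2L/a) = √(2 × 11.4 / 3.6433) = 2.5016 s.

2.50 s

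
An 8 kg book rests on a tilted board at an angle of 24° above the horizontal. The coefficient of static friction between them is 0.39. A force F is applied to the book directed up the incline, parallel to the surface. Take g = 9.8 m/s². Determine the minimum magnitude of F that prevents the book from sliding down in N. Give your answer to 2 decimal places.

3.96 N

The normal force is N = mg cos 24° = 71.622 N. With F at its minimum the book is on the verge of sliding down, so static friction is at its maximum μ_s N = 0.39 × 71.622 = 27.933 N and acts up the slope.
Equilibrium along the incline: F + μ_s N = mg sin 24°, so F = 31.888 − 27.933 = 3.955 N.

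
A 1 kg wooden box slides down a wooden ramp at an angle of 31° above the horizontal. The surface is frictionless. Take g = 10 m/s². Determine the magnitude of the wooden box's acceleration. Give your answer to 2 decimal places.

Resolving the weight along the incline: the component pulling the wooden box down the slope is mg sin 31° = 1 × 10 × 0.5150 = 5.150 N, and the normal force is N = mg cos 31° = 1 × 10 × 0.8572 = 8.572 N.
With no friction the net force along the incline is 5.150 N, so a = g sin 31° = 5.150 / 1 = 5.1500 m/s².

5.15 m/s²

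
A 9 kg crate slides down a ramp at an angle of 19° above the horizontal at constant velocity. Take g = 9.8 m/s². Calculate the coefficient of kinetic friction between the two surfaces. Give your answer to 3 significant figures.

0.344

At constant velocity the net force along the incline is zero: mg sin 19° = μ mg cos 19°.
So μ = tan 19° = 0.3256 / 0.9455 = 0.3444.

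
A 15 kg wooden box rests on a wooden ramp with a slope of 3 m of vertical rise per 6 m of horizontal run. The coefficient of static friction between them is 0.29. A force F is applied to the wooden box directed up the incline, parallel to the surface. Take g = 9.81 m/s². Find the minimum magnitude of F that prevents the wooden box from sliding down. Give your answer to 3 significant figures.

27.6 N

The normal force is N = mg cos 26.57° = 131.615 N. With F at its minimum the wooden box is on the verge of sliding down, so static friction is at its maximum μ_s N = 0.29 × 131.615 = 38.168 N and acts up the slope.
Equilibrium along the incline: F + μ_s N = mg sin 26.57°, so F = 65.807 − 38.168 = 27.639 N.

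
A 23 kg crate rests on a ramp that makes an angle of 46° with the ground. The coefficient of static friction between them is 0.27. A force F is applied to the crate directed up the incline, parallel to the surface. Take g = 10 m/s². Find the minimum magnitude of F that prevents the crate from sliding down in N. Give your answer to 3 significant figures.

122 N

The normal force is N = mg cos 46° = 159.771 N. With F at its minimum the crate is on the verge of sliding down, so static friction is at its maximum μ_s N = 0.27 × 159.771 = 43.138 N and acts up the slope.
Equilibrium along the incline: F + μ_s N = mg sin 46°, so F = 165.448 − 43.138 = 122.310 N.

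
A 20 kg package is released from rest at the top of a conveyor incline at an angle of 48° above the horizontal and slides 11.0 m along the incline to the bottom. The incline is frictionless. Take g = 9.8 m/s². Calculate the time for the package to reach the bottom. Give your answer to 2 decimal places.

The weight component along the incline is mg sin 48° = 145.656 N and the normal force is N = mg cos 48° = 131.150 N.
With no friction, a = g sin 48° = 7.2828 m/s².
Starting from rest, L = ½at², so t = √(2L/a) = √(2 × 11.0 / 7.2828) = 1.7380 s.

1.74 s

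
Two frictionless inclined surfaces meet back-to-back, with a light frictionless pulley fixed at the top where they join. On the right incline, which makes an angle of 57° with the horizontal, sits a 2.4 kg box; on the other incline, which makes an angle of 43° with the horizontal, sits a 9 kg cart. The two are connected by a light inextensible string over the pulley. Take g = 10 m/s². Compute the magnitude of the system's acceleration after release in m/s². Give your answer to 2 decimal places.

Resolve each weight along its own incline: the 2.4 kg mass has component 2.4 × 10 × sin 57° = 20.128 N down its slope, and the 9 kg mass has 9 × 10 × sin 43° = 61.380 N down its slope.
The 9 kg side's 61.380 N exceeds the other side's 20.128 N, so that mass slides down and the 2.4 kg mass slides up. Taking that direction as positive, Newton's second law for the whole system gives 61.380 − 20.128 = (2.4 + 9) a, so a = 41.252 / 11.4 = 3.6186 m/s².

3.62 m/s²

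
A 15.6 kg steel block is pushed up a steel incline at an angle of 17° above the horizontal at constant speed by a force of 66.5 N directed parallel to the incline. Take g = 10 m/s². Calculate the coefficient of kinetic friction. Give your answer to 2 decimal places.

0.14

At constant speed ΣF = 0 along the incline. The applied 66.5 N acts up the slope; the weight component mg sin 17° = 45.610 N and kinetic friction μN both act down the slope.
So 66.5 = 45.610 + μ × 149.184, giving μ = (66.5 − 45.610) / 149.184 = 0.1400.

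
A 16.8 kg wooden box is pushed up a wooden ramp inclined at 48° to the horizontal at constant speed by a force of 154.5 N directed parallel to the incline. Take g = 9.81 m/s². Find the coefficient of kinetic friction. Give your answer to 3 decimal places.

At constant speed ΣF = 0 along the incline. The applied 154.5 N acts up the slope; the weight component mg sin 48° = 122.476 N and kinetic friction μN both act down the slope.
So 154.5 = 122.476 + μ × 110.278, giving μ = (154.5 − 122.476) / 110.278 = 0.2904.

0.290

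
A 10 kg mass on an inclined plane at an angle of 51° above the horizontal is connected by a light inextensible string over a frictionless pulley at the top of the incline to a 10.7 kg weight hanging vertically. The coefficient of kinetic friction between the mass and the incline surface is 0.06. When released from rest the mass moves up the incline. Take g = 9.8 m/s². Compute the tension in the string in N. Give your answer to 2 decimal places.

For the mass on the incline: the weight component along the slope is m₁g sin 51° = 10 × 9.8 × 0.7771 = 76.156 N and the normal force is N = m₁g cos 51° = 61.673 N.
Kinetic friction opposes the mass's motion up the incline: f = μN = 0.06 × 61.673 = 3.700 N acting down the slope.
Newton's second law for the mass (up-slope positive): T − 76.156 − 3.700 = 10 a. For the hanging weight (downward positive): 10.7 × 9.8 − T = 10.7 a.
Adding the two equations eliminates T: 25.004 = 20.7 a, so a = 1.2079 m/s².
Then from the hanging weight's equation, T = 10.7 × (9.8 − 1.2079) = 91.935 N.

91.94 N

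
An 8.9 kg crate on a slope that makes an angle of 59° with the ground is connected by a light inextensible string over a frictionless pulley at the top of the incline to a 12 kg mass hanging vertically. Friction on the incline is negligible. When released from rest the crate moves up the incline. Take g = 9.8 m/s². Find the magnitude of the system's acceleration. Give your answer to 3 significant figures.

2.05 m/s²

For the crate on the incline: the weight component along the slope is m₁g sin 59° = 8.9 × 9.8 × 0.8572 = 74.765 N and the normal force is N = m₁g cos 59° = 44.922 N.
Newton's second law for the crate (up-slope positive): T − 74.765 = 8.9 a. For the hanging mass (downward positive): 12 × 9.8 − T = 12 a.
Adding the two equations eliminates T: 42.835 = 20.9 a, so a = 2.0495 m/s².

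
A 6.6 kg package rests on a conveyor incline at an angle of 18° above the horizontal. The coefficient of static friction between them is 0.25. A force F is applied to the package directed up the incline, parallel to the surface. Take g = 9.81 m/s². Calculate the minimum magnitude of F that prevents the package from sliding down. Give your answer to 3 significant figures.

4.61 N

The normal force is N = mg cos 18° = 61.577 N. With F at its minimum the package is on the verge of sliding down, so static friction is at its maximum μ_s N = 0.25 × 61.577 = 15.394 N and acts up the slope.
Equilibrium along the incline: F + μ_s N = mg sin 18°, so F = 20.008 − 15.394 = 4.614 N.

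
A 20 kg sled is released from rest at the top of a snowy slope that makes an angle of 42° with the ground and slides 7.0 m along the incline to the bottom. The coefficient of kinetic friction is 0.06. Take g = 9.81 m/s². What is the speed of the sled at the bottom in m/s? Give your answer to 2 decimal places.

9.26 m/s

The weight component along the incline is mg sin 42° = 131.283 N and the normal force is N = mg cos 42° = 145.805 N.
Friction up the slope is f = μN = 0.06 × 145.805 = 8.748 N, so the net downslope force is 131.283 − 8.748 = 122.535 N and a = 122.535 / 20 = 6.1267 m/s².
Starting from rest over a distance of 7.0 m, v² = 2aL = 2 × 6.1267 × 7.0 = 85.7738, so v = 9.2614 m/s.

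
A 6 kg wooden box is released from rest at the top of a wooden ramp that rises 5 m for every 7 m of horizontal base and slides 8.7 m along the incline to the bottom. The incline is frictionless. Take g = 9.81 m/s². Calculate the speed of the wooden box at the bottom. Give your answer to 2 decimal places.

The weight component along the incline is mg sin 35.54° = 34.212 N and the normal force is N = mg cos 35.54° = 47.896 N.
With no friction, a = g sin 35.54° = 5.7019 m/s².
Starting from rest over a distance of 8.7 m, v² = 2aL = 2 × 5.7019 × 8.7 = 99.2131, so v = 9.9606 m/s.

9.96 m/s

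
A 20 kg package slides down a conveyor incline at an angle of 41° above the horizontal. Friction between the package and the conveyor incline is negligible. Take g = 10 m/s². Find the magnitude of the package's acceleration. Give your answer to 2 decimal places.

Resolving the weight along the incline: the component pulling the package down the slope is mg sin 41° = 20 × 10 × 0.6561 = 131.220 N, and the normal force is N = mg cos 41° = 20 × 10 × 0.7547 = 150.940 N.
With no friction the net force along the incline is 131.220 N, so a = g sin 41° = 131.220 / 20 = 6.5610 m/s².

6.56 m/s²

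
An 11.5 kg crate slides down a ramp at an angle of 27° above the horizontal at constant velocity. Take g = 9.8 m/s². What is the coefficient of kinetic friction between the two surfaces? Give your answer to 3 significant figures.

0.510

At constant velocity the net force along the incline is zero: mg sin 27° = μ mg cos 27°.
So μ = tan 27° = 0.4540 / 0.8910 = 0.5095.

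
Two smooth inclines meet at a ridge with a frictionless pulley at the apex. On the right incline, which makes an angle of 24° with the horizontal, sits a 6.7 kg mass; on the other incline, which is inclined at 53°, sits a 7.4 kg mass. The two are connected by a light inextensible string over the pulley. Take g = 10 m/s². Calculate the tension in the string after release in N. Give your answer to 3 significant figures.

42.4 N

Resolve each weight along its own incline: the 6.7 kg mass has component 6.7 × 10 × sin 24° = 27.251 N down its slope, and the 7.4 kg mass has 7.4 × 10 × sin 53° = 59.099 N down its slope.
The 7.4 kg side's 59.099 N exceeds the other side's 27.251 N, so that mass slides down and the 6.7 kg mass slides up. Taking that direction as positive, Newton's second law for the whole system gives 59.099 − 27.251 = (6.7 + 7.4) a, so a = 31.848 / 14.1 = 2.2587 m/s².
For the 6.7 kg mass (up-slope positive): T − 27.251 = 6.7 × 2.2587, so T = 42.384 N.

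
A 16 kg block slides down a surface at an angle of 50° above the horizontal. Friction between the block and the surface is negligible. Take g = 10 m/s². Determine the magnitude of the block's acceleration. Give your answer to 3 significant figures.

Resolving the weight along the incline: the component pulling the block down the slope is mg sin 50° = 16 × 10 × 0.7660 = 122.560 N, and the normal force is N = mg cos 50° = 16 × 10 × 0.6428 = 102.848 N.
With no friction the net force along the incline is 122.560 N, so a = g sin 50° = 122.560 / 16 = 7.6600 m/s².

7.66 m/s²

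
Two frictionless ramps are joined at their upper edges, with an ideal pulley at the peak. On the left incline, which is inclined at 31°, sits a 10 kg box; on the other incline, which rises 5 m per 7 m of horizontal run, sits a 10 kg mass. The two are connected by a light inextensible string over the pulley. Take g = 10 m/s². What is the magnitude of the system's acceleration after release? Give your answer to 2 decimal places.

0.33 m/s²

Resolve each weight along its own incline: the 10 kg mass has component 10 × 10 × sin 31° = 51.504 N down its slope, and the 10 kg mass has 10 × 10 × sin 35.54° = 58.124 N down its slope.
The 10 kg side's 58.124 N exceeds the other side's 51.504 N, so that mass slides down and the 10 kg mass slides up. Taking that direction as positive, Newton's second law for the whole system gives 58.124 − 51.504 = (10 + 10) a, so a = 6.620 / 20 = 0.3310 m/s².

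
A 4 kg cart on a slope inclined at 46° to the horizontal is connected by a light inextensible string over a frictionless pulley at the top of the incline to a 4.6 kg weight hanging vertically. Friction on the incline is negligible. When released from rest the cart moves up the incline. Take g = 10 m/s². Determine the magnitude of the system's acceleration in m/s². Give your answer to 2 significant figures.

For the cart on the incline: the weight component along the slope is m₁g sin 46° = 4 × 10 × 0.7193 = 28.772 N and the normal force is N = m₁g cos 46° = 27.786 N.
Newton's second law for the cart (up-slope positive): T − 28.772 = 4 a. For the hanging weight (downward positive): 4.6 × 10 − T = 4.6 a.
Adding the two equations eliminates T: 17.228 = 8.6 a, so a = 2.0033 m/s².

2.0 m/s²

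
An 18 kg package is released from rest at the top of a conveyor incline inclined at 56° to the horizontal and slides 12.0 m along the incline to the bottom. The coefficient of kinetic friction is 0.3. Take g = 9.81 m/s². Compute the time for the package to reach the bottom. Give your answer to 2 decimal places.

The weight component along the incline is mg sin 56° = 146.391 N and the normal force is N = mg cos 56° = 98.742 N.
Friction up the slope is f = μN = 0.3 × 98.742 = 29.623 N, so the net downslope force is 146.391 − 29.623 = 116.768 N and a = 116.768 / 18 = 6.4871 m/s².
Starting from rest, L = ½at², so t = √(2L/a) = √(2 × 12.0 / 6.4871) = 1.9234 s.

1.92 s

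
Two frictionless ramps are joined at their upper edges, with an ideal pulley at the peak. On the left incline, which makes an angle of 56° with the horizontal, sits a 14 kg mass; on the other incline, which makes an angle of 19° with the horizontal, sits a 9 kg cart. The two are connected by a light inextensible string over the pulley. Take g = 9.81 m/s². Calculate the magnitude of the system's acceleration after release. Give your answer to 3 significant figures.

3.70 m/s²

Resolve each weight along its own incline: the 14 kg mass has component 14 × 9.81 × sin 56° = 113.860 N down its slope, and the 9 kg mass has 9 × 9.81 × sin 19° = 28.744 N down its slope.
The 14 kg side's 113.860 N exceeds the other side's 28.744 N, so that mass slides down and the 9 kg mass slides up. Taking that direction as positive, Newton's second law for the whole system gives 113.860 − 28.744 = (14 + 9) a, so a = 85.116 / 23 = 3.7007 m/s².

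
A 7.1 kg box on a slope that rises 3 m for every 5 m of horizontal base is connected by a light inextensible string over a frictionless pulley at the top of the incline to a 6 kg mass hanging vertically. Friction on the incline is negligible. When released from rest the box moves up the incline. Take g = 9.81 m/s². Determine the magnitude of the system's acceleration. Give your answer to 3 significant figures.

For the box on the incline: the weight component along the slope is m₁g sin 30.96° = 7.1 × 9.81 × 0.5145 = 35.835 N and the normal force is N = m₁g cos 30.96° = 59.725 N.
Newton's second law for the box (up-slope positive): T − 35.835 = 7.1 a. For the hanging mass (downward positive): 6 × 9.81 − T = 6 a.
Adding the two equations eliminates T: 23.025 = 13.1 a, so a = 1.7576 m/s².

1.76 m/s²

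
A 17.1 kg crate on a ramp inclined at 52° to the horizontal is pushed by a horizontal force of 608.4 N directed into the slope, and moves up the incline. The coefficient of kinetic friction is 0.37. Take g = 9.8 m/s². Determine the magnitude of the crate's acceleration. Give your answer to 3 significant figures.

The horizontal push has components F cos 52° = 608.4 × 0.6157 = 374.592 N up the incline and F sin 52° = 608.4 × 0.7880 = 479.419 N pressing into the surface.
The normal force is therefore N = mg cos 52° + F sin 52° = 103.179 + 479.419 = 582.598 N, and kinetic friction down the slope is μN = 0.37 × 582.598 = 215.561 N.
Along the incline: F cos 52° − mg sin 52° − μN = ma, so 374.592 − 132.053 − 215.561 = 17.1 a, giving a = 1.5777 m/s².

1.58 m/s²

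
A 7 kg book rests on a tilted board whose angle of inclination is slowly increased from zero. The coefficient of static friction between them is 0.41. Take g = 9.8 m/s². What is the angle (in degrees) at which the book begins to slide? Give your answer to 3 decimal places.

At the threshold of sliding, static friction is at its maximum μ_s N and exactly balances the weight component along the incline: mg sin θ = μ_s mg cos θ.
Hence tan θ = μ_s = 0.41, so θ = arctan(0.41) = 22.2936°.

22.294°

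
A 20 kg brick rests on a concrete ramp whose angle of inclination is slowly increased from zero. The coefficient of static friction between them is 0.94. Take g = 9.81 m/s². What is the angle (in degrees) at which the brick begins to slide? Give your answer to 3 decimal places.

43.229°

At the threshold of sliding, static friction is at its maximum μ_s N and exactly balances the weight component along the incline: mg sin θ = μ_s mg cos θ.
Hence tan θ = μ_s = 0.94, so θ = arctan(0.94) = 43.2285°.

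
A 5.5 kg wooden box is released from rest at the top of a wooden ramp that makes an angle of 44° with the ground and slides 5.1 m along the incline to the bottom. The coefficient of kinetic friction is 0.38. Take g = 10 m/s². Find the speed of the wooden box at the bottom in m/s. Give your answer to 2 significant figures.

The weight component along the incline is mg sin 44° = 38.206 N and the normal force is N = mg cos 44° = 39.564 N.
Friction up the slope is f = μN = 0.38 × 39.564 = 15.034 N, so the net downslope force is 38.206 − 15.034 = 23.172 N and a = 23.172 / 5.5 = 4.2131 m/s².
Starting from rest over a distance of 5.1 m, v² = 2aL = 2 × 4.2131 × 5.1 = 42.9736, so v = 6.5554 m/s.

6.6 m/s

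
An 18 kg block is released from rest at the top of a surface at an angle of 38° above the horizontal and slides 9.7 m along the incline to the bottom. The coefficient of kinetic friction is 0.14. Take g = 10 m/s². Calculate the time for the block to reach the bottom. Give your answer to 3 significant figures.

The weight component along the incline is mg sin 38° = 110.819 N and the normal force is N = mg cos 38° = 141.842 N.
Friction up the slope is f = μN = 0.14 × 141.842 = 19.858 N, so the net downslope force is 110.819 − 19.858 = 90.961 N and a = 90.961 / 18 = 5.0534 m/s².
Starting from rest, L = ½at², so t = √(2L/a) = √(2 × 9.7 / 5.0534) = 1.9593 s.

1.96 s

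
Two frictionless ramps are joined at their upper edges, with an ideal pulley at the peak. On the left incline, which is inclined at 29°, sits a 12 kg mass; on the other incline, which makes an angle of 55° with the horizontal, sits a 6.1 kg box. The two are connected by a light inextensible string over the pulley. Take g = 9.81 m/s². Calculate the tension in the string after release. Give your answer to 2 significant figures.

52 N

Resolve each weight along its own incline: the 12 kg mass has component 12 × 9.81 × sin 29° = 57.072 N down its slope, and the 6.1 kg mass has 6.1 × 9.81 × sin 55° = 49.019 N down its slope.
The 12 kg side's 57.072 N exceeds the other side's 49.019 N, so that mass slides down and the 6.1 kg mass slides up. Taking that direction as positive, Newton's second law for the whole system gives 57.072 − 49.019 = (12 + 6.1) a, so a = 8.053 / 18.1 = 0.4449 m/s².
For the 6.1 kg mass (up-slope positive): T − 49.019 = 6.1 × 0.4449, so T = 51.733 N.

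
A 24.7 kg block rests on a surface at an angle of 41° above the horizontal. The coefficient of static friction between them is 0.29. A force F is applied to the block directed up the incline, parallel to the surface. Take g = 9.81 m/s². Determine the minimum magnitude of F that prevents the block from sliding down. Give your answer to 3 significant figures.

106 N

The normal force is N = mg cos 41° = 182.871 N. With F at its minimum the block is on the verge of sliding down, so static friction is at its maximum μ_s N = 0.29 × 182.871 = 53.033 N and acts up the slope.
Equilibrium along the incline: F + μ_s N = mg sin 41°, so F = 158.968 − 53.033 = 105.935 N.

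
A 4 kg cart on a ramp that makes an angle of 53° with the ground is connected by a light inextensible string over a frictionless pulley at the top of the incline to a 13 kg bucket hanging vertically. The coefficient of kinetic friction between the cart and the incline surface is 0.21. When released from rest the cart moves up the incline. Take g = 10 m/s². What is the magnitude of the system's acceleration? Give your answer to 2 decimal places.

For the cart on the incline: the weight component along the slope is m₁g sin 53° = 4 × 10 × 0.7986 = 31.944 N and the normal force is N = m₁g cos 53° = 24.073 N.
Kinetic friction opposes the cart's motion up the incline: f = μN = 0.21 × 24.073 = 5.055 N acting down the slope.
Newton's second law for the cart (up-slope positive): T − 31.944 − 5.055 = 4 a. For the hanging bucket (downward positive): 13 × 10 − T = 13 a.
Adding the two equations eliminates T: 93.001 = 17 a, so a = 5.4706 m/s².

5.47 m/s²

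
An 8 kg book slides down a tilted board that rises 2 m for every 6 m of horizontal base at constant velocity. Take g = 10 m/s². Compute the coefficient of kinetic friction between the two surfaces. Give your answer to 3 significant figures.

0.333

At constant velocity the net force along the incline is zero: mg sin 18.43° = μ mg cos 18.43°.
So μ = tan 18.43° = 0.3162 / 0.9487 = 0.3333.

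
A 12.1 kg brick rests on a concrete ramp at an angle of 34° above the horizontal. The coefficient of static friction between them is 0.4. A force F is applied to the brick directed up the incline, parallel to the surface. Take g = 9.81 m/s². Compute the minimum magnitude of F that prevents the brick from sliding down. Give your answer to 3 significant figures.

27.0 N

The normal force is N = mg cos 34° = 98.408 N. With F at its minimum the brick is on the verge of sliding down, so static friction is at its maximum μ_s N = 0.4 × 98.408 = 39.363 N and acts up the slope.
Equilibrium along the incline: F + μ_s N = mg sin 34°, so F = 66.377 − 39.363 = 27.014 N.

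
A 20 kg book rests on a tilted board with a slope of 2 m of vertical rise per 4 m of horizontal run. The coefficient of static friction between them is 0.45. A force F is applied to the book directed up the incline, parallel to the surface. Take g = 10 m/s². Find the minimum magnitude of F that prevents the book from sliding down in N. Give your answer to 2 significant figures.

The normal force is N = mg cos 26.57° = 178.885 N. With F at its minimum the book is on the verge of sliding down, so static friction is at its maximum μ_s N = 0.45 × 178.885 = 80.498 N and acts up the slope.
Equilibrium along the incline: F + μ_s N = mg sin 26.57°, so F = 89.443 − 80.498 = 8.945 N.

8.9 N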